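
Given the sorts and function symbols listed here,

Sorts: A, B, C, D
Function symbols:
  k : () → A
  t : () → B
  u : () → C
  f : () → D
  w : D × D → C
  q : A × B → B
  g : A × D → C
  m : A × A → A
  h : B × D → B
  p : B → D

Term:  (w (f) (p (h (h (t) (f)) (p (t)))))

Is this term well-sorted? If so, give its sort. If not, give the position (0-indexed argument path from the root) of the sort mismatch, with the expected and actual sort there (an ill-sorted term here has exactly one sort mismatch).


well-sorted; sort = C

  (f) : D
        (t) : B
        (f) : D
      (h (t) (f)) : B
        (t) : B
      (p (t)) : D
    (h (h (t) (f)) (p (t))) : B
  (p (h (h (t) (f)) (p (t)))) : D
(w (f) (p (h (h (t) (f)) (p (t))))) : C


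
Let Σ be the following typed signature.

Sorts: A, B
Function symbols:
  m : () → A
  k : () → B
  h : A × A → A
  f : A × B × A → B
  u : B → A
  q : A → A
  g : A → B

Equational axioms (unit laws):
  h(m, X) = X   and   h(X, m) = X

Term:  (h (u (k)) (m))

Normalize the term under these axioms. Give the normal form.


normal form = (u (k))

1. (h (u (k)) (m))  →  (u (k))


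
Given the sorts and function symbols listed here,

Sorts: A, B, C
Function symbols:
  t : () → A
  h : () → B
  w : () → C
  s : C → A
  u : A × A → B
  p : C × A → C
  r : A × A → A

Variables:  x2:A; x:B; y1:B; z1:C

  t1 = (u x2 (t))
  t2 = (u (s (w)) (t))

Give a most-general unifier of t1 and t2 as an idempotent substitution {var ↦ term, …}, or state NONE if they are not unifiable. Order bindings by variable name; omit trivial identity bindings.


{x2 ↦ (s (w))}


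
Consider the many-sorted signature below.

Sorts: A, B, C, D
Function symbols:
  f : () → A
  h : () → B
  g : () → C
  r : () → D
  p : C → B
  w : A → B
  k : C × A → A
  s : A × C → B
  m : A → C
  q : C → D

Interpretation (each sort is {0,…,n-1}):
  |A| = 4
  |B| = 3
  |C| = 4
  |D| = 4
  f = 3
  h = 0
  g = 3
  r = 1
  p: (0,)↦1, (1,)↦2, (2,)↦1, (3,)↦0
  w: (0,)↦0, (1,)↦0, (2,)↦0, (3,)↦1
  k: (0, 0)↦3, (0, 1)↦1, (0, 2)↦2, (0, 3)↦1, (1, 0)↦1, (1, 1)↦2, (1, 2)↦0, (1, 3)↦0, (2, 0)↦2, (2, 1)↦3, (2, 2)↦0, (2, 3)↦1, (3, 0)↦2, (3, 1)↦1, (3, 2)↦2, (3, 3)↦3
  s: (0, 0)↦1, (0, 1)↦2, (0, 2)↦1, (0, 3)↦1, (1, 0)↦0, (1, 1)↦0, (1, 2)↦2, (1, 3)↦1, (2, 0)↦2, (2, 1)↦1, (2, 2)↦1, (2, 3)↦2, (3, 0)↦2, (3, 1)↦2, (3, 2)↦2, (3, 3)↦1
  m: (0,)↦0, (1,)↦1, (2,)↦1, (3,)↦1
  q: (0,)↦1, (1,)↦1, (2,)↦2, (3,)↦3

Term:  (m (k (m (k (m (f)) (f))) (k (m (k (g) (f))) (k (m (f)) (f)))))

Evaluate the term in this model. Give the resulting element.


  f = 3
  (m (f)) = m(3,) = 1
  f = 3
  (k (m (f)) (f)) = k(1, 3) = 0
  (m (k (m (f)) (f))) = m(0,) = 0
  g = 3
  f = 3
  (k (g) (f)) = k(3, 3) = 3
  (m (k (g) (f))) = m(3,) = 1
  f = 3
  (m (f)) = m(3,) = 1
  f = 3
  (k (m (f)) (f)) = k(1, 3) = 0
  (k (m (k (g) (f))) (k (m (f)) (f))) = k(1, 0) = 1
  (k (m (k (m (f)) (f))) (k (m (k (g) (f))) (k (m (f)) (f)))) = k(0, 1) = 1
  (m (k (m (k (m (f)) (f))) (k (m (k (g) (f))) (k (m (f)) (f))))) = m(1,) = 1

value = 1


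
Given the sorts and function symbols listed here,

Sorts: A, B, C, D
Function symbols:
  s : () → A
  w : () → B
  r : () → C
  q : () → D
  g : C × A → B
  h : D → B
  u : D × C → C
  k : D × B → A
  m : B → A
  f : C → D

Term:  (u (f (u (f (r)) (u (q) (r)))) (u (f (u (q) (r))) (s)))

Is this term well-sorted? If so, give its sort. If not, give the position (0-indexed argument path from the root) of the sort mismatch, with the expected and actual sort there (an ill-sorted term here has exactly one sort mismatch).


ill-sorted at position [1, 1]: expected C, got A

        (r) : C
      (f (r)) : D
        (q) : D
        (r) : C
      (u (q) (r)) : C
    (u (f (r)) (u (q) (r))) : C
  (f (u (f (r)) (u (q) (r)))) : D
        (q) : D
        (r) : C
      (u (q) (r)) : C
    (f (u (q) (r))) : D
    (s) : A
  (u (f (u (q) (r))) (s)) : ✗ arg 1 at [1, 1] has sort A, expected C


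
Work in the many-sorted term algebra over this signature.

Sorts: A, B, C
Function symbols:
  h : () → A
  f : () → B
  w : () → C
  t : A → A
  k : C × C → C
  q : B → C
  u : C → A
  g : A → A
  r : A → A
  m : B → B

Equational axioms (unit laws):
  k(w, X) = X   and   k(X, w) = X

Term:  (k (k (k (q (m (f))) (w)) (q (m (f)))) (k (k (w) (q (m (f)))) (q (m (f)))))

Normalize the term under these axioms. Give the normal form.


1. (k (k (k (q (m (f))) (w)) (q (m (f)))) (k (k (w) (q (m (f)))) (q (m (f)))))  →  (k (k (q (m (f))) (q (m (f)))) (k (k (w) (q (m (f)))) (q (m (f)))))
2. (k (k (q (m (f))) (q (m (f)))) (k (k (w) (q (m (f)))) (q (m (f)))))  →  (k (k (q (m (f))) (q (m (f)))) (k (q (m (f))) (q (m (f)))))

normal form = (k (k (q (m (f))) (q (m (f)))) (k (q (m (f))) (q (m (f)))))


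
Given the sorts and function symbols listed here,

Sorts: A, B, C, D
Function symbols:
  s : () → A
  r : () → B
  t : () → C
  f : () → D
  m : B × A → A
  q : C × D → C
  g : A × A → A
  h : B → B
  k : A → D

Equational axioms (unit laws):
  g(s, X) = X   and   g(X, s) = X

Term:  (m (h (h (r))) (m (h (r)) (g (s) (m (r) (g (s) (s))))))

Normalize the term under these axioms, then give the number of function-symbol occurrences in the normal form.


1. (m (h (h (r))) (m (h (r)) (g (s) (m (r) (g (s) (s))))))  →  (m (h (h (r))) (m (h (r)) (m (r) (g (s) (s)))))
2. (m (h (h (r))) (m (h (r)) (m (r) (g (s) (s)))))  →  (m (h (h (r))) (m (h (r)) (m (r) (s))))
normal form: (m (h (h (r))) (m (h (r)) (m (r) (s))))

size = 10


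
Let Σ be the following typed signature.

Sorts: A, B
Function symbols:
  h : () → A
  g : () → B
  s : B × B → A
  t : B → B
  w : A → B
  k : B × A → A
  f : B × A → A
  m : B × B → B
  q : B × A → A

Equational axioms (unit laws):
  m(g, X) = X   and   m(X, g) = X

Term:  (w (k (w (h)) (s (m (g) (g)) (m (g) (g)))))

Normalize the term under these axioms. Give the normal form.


1. (w (k (w (h)) (s (m (g) (g)) (m (g) (g)))))  →  (w (k (w (h)) (s (g) (m (g) (g)))))
2. (w (k (w (h)) (s (g) (m (g) (g)))))  →  (w (k (w (h)) (s (g) (g))))

normal form = (w (k (w (h)) (s (g) (g))))


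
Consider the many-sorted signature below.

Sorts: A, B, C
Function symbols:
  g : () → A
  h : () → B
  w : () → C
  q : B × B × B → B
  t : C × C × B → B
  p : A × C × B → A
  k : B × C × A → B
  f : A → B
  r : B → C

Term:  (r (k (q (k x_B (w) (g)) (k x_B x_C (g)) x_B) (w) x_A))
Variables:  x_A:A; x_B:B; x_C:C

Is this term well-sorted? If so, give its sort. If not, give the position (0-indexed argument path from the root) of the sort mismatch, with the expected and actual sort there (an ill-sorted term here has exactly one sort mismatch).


        x_B : B
        (w) : C
        (g) : A
      (k x_B (w) (g)) : B
        x_B : B
        x_C : C
        (g) : A
      (k x_B x_C (g)) : B
      x_B : B
    (q (k x_B (w) (g)) (k x_B x_C (g)) x_B) : B
    (w) : C
    x_A : A
  (k (q (k x_B (w) (g)) (k x_B x_C (g)) x_B) (w) x_A) : B
(r (k (q (k x_B (w) (g)) (k x_B x_C (g)) x_B) (w) x_A)) : C

well-sorted; sort = C


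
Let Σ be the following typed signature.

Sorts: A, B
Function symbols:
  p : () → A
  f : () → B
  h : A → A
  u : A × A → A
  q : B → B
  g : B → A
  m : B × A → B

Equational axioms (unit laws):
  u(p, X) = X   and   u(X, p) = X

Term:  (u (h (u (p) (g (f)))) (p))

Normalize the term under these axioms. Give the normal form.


1. (u (h (u (p) (g (f)))) (p))  →  (h (u (p) (g (f))))
2. (h (u (p) (g (f))))  →  (h (g (f)))

normal form = (h (g (f)))


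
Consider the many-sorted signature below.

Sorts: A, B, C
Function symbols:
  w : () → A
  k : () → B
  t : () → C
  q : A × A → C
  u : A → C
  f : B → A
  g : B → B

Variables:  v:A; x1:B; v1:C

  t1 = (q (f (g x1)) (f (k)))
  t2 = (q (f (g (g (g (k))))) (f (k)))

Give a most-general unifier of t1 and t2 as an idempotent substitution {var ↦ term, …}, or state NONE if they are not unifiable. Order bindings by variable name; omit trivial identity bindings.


{x1 ↦ (g (g (k)))}


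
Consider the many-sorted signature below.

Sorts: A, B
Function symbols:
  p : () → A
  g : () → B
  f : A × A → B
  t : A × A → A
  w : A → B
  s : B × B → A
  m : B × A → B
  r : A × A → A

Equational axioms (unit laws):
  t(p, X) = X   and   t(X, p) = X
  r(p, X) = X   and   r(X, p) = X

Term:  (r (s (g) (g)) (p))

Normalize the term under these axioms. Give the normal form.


normal form = (s (g) (g))

1. (r (s (g) (g)) (p))  →  (s (g) (g))


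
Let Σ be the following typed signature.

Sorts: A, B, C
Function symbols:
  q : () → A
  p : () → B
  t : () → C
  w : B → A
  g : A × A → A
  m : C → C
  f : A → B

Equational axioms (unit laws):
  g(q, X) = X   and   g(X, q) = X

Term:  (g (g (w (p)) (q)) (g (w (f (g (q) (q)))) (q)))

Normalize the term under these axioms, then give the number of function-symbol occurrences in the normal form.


1. (g (g (w (p)) (q)) (g (w (f (g (q) (q)))) (q)))  →  (g (w (p)) (g (w (f (g (q) (q)))) (q)))
2. (g (w (p)) (g (w (f (g (q) (q)))) (q)))  →  (g (w (p)) (w (f (g (q) (q)))))
3. (g (w (p)) (w (f (g (q) (q)))))  →  (g (w (p)) (w (f (q))))
normal form: (g (w (p)) (w (f (q))))

size = 6


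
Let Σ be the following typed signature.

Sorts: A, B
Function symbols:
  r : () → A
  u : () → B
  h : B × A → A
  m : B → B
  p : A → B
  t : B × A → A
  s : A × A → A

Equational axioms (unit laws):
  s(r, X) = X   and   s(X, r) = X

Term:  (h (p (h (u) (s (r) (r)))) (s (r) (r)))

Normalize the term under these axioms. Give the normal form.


normal form = (h (p (h (u) (r))) (r))

1. (h (p (h (u) (s (r) (r)))) (s (r) (r)))  →  (h (p (h (u) (r))) (s (r) (r)))
2. (h (p (h (u) (r))) (s (r) (r)))  →  (h (p (h (u) (r))) (r))


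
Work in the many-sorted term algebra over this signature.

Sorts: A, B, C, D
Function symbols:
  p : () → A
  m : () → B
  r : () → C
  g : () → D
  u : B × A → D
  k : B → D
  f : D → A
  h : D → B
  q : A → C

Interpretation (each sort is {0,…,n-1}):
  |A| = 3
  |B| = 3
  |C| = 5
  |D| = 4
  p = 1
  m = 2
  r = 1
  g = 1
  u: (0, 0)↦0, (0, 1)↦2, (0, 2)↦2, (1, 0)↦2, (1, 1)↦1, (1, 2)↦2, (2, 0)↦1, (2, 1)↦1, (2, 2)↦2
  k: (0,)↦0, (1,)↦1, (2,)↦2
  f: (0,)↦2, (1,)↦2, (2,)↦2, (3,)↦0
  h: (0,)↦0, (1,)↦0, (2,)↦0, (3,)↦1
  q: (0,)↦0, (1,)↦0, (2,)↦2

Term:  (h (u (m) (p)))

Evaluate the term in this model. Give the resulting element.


value = 0

  m = 2
  p = 1
  (u (m) (p)) = u(2, 1) = 1
  (h (u (m) (p))) = h(1,) = 0


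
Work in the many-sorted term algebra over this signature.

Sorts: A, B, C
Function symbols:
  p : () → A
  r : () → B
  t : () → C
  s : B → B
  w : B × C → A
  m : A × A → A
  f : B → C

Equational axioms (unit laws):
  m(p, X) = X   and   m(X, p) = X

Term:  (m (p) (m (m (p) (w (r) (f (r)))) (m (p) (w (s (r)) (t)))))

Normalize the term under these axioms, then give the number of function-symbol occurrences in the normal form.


size = 9

1. (m (p) (m (m (p) (w (r) (f (r)))) (m (p) (w (s (r)) (t)))))  →  (m (m (p) (w (r) (f (r)))) (m (p) (w (s (r)) (t))))
2. (m (m (p) (w (r) (f (r)))) (m (p) (w (s (r)) (t))))  →  (m (w (r) (f (r))) (m (p) (w (s (r)) (t))))
3. (m (w (r) (f (r))) (m (p) (w (s (r)) (t))))  →  (m (w (r) (f (r))) (w (s (r)) (t)))
normal form: (m (w (r) (f (r))) (w (s (r)) (t)))


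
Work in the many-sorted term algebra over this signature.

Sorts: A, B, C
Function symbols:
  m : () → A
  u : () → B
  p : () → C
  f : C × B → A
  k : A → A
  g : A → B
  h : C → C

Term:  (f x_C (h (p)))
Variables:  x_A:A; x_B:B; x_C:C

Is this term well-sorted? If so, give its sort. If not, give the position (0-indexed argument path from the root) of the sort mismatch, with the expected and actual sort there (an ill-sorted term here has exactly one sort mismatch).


ill-sorted at position [1]: expected B, got C

  x_C : C
    (p) : C
  (h (p)) : C
(f x_C (h (p))) : ✗ arg 1 at [1] has sort C, expected B


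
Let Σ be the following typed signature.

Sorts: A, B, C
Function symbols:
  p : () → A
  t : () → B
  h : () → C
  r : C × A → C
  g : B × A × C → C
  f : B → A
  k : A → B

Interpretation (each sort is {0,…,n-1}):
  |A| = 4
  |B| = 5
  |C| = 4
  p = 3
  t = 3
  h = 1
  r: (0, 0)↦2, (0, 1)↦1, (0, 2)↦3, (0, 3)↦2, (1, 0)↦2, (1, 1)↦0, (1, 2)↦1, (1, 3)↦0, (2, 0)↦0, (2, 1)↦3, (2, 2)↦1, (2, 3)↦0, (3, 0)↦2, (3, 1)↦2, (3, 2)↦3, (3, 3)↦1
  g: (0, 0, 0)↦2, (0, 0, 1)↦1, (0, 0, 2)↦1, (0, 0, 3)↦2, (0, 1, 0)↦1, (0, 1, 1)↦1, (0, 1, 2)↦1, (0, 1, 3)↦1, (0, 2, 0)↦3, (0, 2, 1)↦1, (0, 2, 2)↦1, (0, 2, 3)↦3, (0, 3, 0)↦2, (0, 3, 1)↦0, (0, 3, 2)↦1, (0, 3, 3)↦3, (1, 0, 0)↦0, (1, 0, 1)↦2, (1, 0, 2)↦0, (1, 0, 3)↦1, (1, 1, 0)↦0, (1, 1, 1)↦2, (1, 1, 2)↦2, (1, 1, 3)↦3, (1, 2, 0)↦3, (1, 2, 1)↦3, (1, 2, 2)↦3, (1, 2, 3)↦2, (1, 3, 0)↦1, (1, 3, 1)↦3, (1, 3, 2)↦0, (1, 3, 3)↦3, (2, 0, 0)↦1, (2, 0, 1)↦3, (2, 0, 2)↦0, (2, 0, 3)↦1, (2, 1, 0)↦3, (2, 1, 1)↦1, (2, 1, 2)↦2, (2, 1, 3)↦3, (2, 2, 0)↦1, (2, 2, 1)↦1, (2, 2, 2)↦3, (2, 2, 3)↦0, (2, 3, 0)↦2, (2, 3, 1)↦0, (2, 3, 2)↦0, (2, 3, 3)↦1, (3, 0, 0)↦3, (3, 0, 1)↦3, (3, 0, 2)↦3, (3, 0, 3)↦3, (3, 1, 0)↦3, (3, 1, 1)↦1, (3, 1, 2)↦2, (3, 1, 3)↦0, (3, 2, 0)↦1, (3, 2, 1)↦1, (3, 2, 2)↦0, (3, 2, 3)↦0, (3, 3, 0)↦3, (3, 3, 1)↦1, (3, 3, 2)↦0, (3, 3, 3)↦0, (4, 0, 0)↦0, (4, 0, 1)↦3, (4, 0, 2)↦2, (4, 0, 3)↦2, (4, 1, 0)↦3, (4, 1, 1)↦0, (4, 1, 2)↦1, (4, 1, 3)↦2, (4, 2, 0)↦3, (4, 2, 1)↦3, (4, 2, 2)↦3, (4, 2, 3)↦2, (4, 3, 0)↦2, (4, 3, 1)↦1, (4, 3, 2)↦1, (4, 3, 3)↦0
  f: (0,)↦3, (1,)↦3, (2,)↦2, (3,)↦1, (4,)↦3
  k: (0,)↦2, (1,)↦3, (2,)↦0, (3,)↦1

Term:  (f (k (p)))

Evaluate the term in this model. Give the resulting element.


  p = 3
  (k (p)) = k(3,) = 1
  (f (k (p))) = f(1,) = 3

value = 3


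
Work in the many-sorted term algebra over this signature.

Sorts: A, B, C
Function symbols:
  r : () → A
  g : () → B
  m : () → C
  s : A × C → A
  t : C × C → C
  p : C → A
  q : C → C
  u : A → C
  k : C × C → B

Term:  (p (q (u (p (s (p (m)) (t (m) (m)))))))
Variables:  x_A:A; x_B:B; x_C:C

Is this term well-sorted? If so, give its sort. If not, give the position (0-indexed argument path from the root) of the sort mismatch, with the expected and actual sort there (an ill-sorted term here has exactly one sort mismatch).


            (m) : C
          (p (m)) : A
            (m) : C
            (m) : C
          (t (m) (m)) : C
        (s (p (m)) (t (m) (m))) : A
      (p (s (p (m)) (t (m) (m)))) : ✗ arg 0 at [0, 0, 0, 0] has sort A, expected C

ill-sorted at position [0, 0, 0, 0]: expected C, got A


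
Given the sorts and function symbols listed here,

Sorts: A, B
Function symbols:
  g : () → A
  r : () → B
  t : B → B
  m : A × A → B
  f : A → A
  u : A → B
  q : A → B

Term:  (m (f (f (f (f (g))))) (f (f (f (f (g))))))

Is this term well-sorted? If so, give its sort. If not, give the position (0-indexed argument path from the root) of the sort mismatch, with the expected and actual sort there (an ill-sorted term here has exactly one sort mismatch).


well-sorted; sort = B

          (g) : A
        (f (g)) : A
      (f (f (g))) : A
    (f (f (f (g)))) : A
  (f (f (f (f (g))))) : A
          (g) : A
        (f (g)) : A
      (f (f (g))) : A
    (f (f (f (g)))) : A
  (f (f (f (f (g))))) : A
(m (f (f (f (f (g))))) (f (f (f (f (g)))))) : B


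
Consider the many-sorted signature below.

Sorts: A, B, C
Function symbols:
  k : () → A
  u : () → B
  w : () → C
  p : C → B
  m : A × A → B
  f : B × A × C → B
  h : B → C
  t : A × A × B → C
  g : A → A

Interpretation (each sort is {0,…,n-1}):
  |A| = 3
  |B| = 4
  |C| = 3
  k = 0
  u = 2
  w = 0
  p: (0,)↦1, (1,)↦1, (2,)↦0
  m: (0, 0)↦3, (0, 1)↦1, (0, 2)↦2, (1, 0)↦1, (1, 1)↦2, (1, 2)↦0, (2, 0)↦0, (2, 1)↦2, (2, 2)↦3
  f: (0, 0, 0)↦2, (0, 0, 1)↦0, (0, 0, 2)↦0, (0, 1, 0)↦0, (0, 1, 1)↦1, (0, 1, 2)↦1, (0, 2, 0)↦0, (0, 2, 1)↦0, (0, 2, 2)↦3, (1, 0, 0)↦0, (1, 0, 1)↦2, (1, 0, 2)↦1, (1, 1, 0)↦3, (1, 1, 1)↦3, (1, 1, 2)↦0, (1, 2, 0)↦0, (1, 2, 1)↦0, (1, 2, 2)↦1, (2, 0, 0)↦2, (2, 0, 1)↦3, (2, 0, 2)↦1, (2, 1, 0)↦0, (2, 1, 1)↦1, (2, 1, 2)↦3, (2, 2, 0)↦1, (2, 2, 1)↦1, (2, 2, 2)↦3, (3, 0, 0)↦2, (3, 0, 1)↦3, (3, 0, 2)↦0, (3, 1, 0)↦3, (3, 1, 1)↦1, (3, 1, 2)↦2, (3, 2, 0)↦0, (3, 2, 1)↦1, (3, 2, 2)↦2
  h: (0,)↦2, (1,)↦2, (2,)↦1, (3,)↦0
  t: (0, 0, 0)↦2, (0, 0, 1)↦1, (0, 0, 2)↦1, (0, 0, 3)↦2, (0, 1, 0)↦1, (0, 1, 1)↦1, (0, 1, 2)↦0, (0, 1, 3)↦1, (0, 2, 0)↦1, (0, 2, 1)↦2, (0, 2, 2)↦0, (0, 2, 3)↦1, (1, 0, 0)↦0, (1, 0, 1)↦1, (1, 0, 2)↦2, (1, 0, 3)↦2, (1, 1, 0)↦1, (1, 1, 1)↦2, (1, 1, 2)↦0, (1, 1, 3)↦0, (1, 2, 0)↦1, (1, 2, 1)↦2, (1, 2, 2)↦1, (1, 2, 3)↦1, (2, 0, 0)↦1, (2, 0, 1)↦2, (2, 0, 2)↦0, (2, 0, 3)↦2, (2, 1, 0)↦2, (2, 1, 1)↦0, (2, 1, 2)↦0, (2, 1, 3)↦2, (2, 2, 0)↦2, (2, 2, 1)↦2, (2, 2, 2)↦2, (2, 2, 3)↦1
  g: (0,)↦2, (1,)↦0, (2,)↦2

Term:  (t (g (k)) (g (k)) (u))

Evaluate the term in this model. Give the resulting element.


value = 2

  k = 0
  (g (k)) = g(0,) = 2
  k = 0
  (g (k)) = g(0,) = 2
  u = 2
  (t (g (k)) (g (k)) (u)) = t(2, 2, 2) = 2


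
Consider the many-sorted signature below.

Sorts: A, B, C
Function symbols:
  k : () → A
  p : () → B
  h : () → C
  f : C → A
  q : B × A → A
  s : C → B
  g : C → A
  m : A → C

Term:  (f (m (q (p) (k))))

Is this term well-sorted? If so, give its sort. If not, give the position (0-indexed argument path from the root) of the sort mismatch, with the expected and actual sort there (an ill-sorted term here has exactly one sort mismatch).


well-sorted; sort = A

      (p) : B
      (k) : A
    (q (p) (k)) : A
  (m (q (p) (k))) : C
(f (m (q (p) (k)))) : A


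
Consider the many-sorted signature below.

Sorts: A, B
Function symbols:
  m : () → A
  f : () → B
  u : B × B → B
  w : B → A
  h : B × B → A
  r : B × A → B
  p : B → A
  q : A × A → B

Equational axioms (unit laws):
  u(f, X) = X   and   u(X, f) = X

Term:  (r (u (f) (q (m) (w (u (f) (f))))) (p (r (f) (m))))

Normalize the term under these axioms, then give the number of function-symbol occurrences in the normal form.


size = 9

1. (r (u (f) (q (m) (w (u (f) (f))))) (p (r (f) (m))))  →  (r (q (m) (w (u (f) (f)))) (p (r (f) (m))))
2. (r (q (m) (w (u (f) (f)))) (p (r (f) (m))))  →  (r (q (m) (w (f))) (p (r (f) (m))))
normal form: (r (q (m) (w (f))) (p (r (f) (m))))


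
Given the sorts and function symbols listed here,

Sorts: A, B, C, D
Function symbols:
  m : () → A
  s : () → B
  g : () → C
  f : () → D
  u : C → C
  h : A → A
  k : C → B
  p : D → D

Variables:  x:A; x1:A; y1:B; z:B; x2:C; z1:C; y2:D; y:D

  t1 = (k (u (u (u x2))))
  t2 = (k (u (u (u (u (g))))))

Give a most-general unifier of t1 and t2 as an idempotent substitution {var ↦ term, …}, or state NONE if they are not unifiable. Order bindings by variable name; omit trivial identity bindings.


{x2 ↦ (u (g))}


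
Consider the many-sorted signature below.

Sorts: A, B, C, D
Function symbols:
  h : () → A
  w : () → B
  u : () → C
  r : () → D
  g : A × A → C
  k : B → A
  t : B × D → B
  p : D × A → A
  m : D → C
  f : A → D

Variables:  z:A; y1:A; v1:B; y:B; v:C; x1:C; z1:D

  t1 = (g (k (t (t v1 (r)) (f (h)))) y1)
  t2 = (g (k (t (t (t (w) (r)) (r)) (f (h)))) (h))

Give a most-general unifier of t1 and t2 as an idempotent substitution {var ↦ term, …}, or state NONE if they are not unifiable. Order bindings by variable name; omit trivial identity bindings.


{v1 ↦ (t (w) (r)), y1 ↦ (h)}


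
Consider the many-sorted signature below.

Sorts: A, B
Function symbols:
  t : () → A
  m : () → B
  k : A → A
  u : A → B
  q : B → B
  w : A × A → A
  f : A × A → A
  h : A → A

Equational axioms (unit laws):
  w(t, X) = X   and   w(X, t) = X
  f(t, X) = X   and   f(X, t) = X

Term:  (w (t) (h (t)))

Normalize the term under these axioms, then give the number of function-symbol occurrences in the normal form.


size = 2

1. (w (t) (h (t)))  →  (h (t))
normal form: (h (t))


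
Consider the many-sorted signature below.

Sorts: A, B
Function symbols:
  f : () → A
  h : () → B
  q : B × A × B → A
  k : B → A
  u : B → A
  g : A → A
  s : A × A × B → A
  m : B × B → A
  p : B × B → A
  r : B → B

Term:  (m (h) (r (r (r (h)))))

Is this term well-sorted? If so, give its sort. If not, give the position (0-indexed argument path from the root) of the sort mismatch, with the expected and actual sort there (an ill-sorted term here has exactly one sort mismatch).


well-sorted; sort = A

  (h) : B
        (h) : B
      (r (h)) : B
    (r (r (h))) : B
  (r (r (r (h)))) : B
(m (h) (r (r (r (h))))) : A


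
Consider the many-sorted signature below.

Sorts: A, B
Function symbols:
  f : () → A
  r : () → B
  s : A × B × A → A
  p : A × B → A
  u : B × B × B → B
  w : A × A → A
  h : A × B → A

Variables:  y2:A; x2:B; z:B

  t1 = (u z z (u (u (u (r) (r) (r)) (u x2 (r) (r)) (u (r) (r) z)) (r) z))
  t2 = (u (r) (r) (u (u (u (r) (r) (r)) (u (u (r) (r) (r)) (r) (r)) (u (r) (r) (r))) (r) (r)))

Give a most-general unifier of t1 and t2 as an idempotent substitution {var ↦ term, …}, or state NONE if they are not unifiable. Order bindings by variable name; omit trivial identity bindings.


{x2 ↦ (u (r) (r) (r)), z ↦ (r)}


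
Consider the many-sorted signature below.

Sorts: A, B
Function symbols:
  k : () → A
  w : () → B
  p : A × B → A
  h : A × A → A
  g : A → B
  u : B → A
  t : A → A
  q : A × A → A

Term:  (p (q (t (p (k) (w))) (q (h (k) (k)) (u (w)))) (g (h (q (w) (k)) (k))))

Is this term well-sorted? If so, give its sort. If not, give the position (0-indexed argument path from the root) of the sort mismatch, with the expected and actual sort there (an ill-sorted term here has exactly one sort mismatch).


        (k) : A
        (w) : B
      (p (k) (w)) : A
    (t (p (k) (w))) : A
        (k) : A
        (k) : A
      (h (k) (k)) : A
        (w) : B
      (u (w)) : A
    (q (h (k) (k)) (u (w))) : A
  (q (t (p (k) (w))) (q (h (k) (k)) (u (w)))) : A
        (w) : B
        (k) : A
      (q (w) (k)) : ✗ arg 0 at [1, 0, 0, 0] has sort B, expected A
      (k) : A

ill-sorted at position [1, 0, 0, 0]: expected A, got B


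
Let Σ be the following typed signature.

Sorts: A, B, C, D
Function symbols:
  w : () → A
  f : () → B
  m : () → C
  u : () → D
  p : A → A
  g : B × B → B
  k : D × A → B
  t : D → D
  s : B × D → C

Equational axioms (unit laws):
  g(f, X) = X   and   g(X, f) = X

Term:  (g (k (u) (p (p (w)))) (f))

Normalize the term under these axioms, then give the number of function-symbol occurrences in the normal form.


1. (g (k (u) (p (p (w)))) (f))  →  (k (u) (p (p (w))))
normal form: (k (u) (p (p (w))))

size = 5


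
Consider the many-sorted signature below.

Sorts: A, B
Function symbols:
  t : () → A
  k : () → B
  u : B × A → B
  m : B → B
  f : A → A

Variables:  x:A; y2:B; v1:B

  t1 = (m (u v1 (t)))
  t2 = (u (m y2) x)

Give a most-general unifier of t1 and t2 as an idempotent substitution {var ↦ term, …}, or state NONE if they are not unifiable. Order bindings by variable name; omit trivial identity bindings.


NONE (not unifiable)

head clash or occurs-check failure — not unifiable


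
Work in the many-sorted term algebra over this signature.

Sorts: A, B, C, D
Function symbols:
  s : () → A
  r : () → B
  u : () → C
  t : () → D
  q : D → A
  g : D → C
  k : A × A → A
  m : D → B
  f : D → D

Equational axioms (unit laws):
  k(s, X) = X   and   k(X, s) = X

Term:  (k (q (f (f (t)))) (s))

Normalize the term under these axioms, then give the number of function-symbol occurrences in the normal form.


size = 4

1. (k (q (f (f (t)))) (s))  →  (q (f (f (t))))
normal form: (q (f (f (t))))


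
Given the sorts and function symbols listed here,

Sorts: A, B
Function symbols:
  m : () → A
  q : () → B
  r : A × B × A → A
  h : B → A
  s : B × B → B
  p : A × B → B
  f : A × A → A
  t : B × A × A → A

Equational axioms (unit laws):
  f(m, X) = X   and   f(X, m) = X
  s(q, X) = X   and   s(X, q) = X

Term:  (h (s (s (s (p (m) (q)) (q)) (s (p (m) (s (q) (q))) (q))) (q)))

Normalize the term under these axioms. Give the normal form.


1. (h (s (s (s (p (m) (q)) (q)) (s (p (m) (s (q) (q))) (q))) (q)))  →  (h (s (s (p (m) (q)) (q)) (s (p (m) (s (q) (q))) (q))))
2. (h (s (s (p (m) (q)) (q)) (s (p (m) (s (q) (q))) (q))))  →  (h (s (p (m) (q)) (s (p (m) (s (q) (q))) (q))))
3. (h (s (p (m) (q)) (s (p (m) (s (q) (q))) (q))))  →  (h (s (p (m) (q)) (p (m) (s (q) (q)))))
4. (h (s (p (m) (q)) (p (m) (s (q) (q)))))  →  (h (s (p (m) (q)) (p (m) (q))))

normal form = (h (s (p (m) (q)) (p (m) (q))))


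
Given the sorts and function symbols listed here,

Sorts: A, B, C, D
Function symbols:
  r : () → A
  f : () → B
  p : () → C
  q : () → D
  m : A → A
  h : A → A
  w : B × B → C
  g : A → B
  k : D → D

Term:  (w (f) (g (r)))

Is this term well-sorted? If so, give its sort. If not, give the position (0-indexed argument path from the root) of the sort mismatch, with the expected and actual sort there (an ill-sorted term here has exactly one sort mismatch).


  (f) : B
    (r) : A
  (g (r)) : B
(w (f) (g (r))) : C

well-sorted; sort = C


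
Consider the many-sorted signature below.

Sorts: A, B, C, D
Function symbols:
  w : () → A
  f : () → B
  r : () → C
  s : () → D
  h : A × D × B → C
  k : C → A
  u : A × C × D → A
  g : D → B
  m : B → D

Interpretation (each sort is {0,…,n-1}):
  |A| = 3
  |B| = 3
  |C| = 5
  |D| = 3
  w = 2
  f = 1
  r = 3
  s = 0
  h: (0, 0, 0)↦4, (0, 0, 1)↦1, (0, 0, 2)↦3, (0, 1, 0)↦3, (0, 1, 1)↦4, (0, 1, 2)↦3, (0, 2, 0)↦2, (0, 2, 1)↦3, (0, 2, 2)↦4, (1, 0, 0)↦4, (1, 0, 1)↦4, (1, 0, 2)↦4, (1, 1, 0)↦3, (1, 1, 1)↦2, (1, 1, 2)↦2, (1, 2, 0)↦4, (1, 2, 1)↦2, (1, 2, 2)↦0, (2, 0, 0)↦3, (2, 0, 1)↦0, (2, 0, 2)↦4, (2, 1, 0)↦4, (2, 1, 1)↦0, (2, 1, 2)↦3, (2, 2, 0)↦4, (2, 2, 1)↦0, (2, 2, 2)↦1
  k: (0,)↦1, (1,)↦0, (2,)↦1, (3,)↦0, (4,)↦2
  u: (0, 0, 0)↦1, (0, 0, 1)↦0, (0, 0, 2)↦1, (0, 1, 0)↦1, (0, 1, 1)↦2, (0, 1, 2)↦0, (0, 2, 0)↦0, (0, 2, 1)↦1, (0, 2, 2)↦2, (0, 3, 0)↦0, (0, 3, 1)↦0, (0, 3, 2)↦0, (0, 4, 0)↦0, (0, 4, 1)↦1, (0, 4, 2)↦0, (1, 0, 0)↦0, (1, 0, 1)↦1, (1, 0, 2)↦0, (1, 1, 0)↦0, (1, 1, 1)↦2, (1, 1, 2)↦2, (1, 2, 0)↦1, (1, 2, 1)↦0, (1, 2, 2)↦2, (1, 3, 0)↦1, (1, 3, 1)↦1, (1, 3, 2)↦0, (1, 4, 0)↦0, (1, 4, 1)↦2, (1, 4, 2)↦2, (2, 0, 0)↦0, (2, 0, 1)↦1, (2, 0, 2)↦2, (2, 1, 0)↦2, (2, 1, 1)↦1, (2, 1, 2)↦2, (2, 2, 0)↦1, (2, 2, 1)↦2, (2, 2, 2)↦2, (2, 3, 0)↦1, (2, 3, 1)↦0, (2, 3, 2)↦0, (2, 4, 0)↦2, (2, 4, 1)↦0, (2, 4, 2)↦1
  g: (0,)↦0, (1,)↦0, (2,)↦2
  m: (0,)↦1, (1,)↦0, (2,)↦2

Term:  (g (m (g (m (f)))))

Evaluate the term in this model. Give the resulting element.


value = 0

  f = 1
  (m (f)) = m(1,) = 0
  (g (m (f))) = g(0,) = 0
  (m (g (m (f)))) = m(0,) = 1
  (g (m (g (m (f))))) = g(1,) = 0


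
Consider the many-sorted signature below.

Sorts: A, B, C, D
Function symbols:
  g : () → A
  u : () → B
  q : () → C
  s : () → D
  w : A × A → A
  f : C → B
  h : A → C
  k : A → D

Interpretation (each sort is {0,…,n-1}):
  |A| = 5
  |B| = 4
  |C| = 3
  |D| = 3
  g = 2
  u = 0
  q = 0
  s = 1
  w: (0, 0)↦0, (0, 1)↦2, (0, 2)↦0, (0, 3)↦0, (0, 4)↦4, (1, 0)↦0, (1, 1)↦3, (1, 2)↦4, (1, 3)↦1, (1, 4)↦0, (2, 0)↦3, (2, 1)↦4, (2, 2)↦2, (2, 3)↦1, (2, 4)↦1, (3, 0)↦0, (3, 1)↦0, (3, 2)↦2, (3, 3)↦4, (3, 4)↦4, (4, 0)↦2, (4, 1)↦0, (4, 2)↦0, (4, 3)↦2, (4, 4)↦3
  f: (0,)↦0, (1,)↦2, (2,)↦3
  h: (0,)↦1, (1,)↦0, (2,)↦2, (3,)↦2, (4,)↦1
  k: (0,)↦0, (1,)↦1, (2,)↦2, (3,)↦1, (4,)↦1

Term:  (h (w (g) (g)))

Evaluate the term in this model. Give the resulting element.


value = 2

  g = 2
  g = 2
  (w (g) (g)) = w(2, 2) = 2
  (h (w (g) (g))) = h(2,) = 2


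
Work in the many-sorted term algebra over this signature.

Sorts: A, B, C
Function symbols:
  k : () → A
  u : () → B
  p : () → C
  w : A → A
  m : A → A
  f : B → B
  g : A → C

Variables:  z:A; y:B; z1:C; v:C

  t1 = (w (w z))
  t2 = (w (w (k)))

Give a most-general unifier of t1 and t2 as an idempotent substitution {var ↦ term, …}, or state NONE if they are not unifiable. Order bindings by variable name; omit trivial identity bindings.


{z ↦ (k)}


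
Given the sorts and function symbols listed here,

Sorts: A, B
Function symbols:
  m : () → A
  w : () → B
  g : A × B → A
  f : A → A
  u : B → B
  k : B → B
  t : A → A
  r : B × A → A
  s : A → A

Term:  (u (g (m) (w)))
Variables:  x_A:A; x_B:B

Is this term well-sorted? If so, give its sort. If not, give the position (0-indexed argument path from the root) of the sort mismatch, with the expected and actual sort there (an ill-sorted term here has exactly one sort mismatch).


    (m) : A
    (w) : B
  (g (m) (w)) : A
(u (g (m) (w))) : ✗ arg 0 at [0] has sort A, expected B

ill-sorted at position [0]: expected B, got A


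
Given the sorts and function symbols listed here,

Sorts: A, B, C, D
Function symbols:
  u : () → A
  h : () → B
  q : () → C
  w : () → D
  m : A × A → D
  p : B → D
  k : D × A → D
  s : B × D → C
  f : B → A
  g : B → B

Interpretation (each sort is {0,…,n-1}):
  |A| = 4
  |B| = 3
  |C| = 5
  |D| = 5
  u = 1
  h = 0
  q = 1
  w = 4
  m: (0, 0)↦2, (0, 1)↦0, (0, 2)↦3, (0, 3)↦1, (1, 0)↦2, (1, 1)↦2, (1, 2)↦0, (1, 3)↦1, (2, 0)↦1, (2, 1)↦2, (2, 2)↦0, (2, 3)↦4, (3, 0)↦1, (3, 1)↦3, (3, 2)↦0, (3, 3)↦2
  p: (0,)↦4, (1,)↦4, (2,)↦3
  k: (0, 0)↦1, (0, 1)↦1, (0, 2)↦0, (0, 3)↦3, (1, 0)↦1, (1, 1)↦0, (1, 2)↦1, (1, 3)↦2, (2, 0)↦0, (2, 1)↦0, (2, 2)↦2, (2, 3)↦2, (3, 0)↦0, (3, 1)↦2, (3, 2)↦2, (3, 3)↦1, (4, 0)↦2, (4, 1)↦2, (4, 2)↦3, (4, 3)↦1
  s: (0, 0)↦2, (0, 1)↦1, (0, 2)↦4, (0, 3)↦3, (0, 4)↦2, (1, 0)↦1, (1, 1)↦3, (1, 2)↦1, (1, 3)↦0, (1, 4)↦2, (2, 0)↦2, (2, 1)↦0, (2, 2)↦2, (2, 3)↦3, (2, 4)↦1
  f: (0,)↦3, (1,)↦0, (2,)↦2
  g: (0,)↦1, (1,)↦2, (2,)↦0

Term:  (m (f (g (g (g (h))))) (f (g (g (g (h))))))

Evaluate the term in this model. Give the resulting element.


value = 2

  h = 0
  (g (h)) = g(0,) = 1
  (g (g (h))) = g(1,) = 2
  (g (g (g (h)))) = g(2,) = 0
  (f (g (g (g (h))))) = f(0,) = 3
  h = 0
  (g (h)) = g(0,) = 1
  (g (g (h))) = g(1,) = 2
  (g (g (g (h)))) = g(2,) = 0
  (f (g (g (g (h))))) = f(0,) = 3
  (m (f (g (g (g (h))))) (f (g (g (g (h)))))) = m(3, 3) = 2


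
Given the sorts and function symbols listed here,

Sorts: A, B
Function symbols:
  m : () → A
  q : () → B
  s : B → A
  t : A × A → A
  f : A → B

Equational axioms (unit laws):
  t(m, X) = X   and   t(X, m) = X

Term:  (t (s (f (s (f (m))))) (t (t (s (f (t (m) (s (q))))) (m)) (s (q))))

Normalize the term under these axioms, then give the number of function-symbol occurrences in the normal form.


size = 13

1. (t (s (f (s (f (m))))) (t (t (s (f (t (m) (s (q))))) (m)) (s (q))))  →  (t (s (f (s (f (m))))) (t (s (f (t (m) (s (q))))) (s (q))))
2. (t (s (f (s (f (m))))) (t (s (f (t (m) (s (q))))) (s (q))))  →  (t (s (f (s (f (m))))) (t (s (f (s (q)))) (s (q))))
normal form: (t (s (f (s (f (m))))) (t (s (f (s (q)))) (s (q))))


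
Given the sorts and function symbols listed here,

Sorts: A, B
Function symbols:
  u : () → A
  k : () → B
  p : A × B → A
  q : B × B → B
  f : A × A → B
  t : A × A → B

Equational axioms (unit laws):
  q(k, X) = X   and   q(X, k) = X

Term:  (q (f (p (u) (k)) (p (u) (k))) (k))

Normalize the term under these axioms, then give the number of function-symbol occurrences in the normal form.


1. (q (f (p (u) (k)) (p (u) (k))) (k))  →  (f (p (u) (k)) (p (u) (k)))
normal form: (f (p (u) (k)) (p (u) (k)))

size = 7


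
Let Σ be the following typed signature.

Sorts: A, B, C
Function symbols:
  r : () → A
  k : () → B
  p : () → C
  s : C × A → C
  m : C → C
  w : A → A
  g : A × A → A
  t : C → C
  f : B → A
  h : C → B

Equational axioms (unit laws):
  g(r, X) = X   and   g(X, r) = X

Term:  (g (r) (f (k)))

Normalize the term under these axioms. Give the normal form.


normal form = (f (k))

1. (g (r) (f (k)))  →  (f (k))


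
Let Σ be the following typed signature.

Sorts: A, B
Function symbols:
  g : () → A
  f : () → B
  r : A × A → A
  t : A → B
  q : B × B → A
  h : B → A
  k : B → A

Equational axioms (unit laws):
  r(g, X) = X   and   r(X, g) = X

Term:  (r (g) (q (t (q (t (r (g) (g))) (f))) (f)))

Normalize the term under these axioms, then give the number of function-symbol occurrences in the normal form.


size = 7

1. (r (g) (q (t (q (t (r (g) (g))) (f))) (f)))  →  (q (t (q (t (r (g) (g))) (f))) (f))
2. (q (t (q (t (r (g) (g))) (f))) (f))  →  (q (t (q (t (g)) (f))) (f))
normal form: (q (t (q (t (g)) (f))) (f))


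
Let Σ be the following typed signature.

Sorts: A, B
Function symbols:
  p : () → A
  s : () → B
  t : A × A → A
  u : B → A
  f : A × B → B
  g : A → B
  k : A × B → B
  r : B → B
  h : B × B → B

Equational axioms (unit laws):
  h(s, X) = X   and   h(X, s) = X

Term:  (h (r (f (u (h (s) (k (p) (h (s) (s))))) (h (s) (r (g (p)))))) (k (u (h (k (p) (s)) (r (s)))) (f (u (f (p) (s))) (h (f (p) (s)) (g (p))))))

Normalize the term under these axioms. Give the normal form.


1. (h (r (f (u (h (s) (k (p) (h (s) (s))))) (h (s) (r (g (p)))))) (k (u (h (k (p) (s)) (r (s)))) (f (u (f (p) (s))) (h (f (p) (s)) (g (p))))))  →  (h (r (f (u (k (p) (h (s) (s)))) (h (s) (r (g (p)))))) (k (u (h (k (p) (s)) (r (s)))) (f (u (f (p) (s))) (h (f (p) (s)) (g (p))))))
2. (h (r (f (u (k (p) (h (s) (s)))) (h (s) (r (g (p)))))) (k (u (h (k (p) (s)) (r (s)))) (f (u (f (p) (s))) (h (f (p) (s)) (g (p))))))  →  (h (r (f (u (k (p) (s))) (h (s) (r (g (p)))))) (k (u (h (k (p) (s)) (r (s)))) (f (u (f (p) (s))) (h (f (p) (s)) (g (p))))))
3. (h (r (f (u (k (p) (s))) (h (s) (r (g (p)))))) (k (u (h (k (p) (s)) (r (s)))) (f (u (f (p) (s))) (h (f (p) (s)) (g (p))))))  →  (h (r (f (u (k (p) (s))) (r (g (p))))) (k (u (h (k (p) (s)) (r (s)))) (f (u (f (p) (s))) (h (f (p) (s)) (g (p))))))

normal form = (h (r (f (u (k (p) (s))) (r (g (p))))) (k (u (h (k (p) (s)) (r (s)))) (f (u (f (p) (s))) (h (f (p) (s)) (g (p))))))


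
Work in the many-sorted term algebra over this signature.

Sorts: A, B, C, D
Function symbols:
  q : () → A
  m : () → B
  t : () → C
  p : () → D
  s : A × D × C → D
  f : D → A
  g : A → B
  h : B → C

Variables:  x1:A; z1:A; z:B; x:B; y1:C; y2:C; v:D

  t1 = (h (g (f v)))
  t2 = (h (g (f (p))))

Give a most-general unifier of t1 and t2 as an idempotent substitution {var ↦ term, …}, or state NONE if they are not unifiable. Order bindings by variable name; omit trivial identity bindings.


{v ↦ (p)}


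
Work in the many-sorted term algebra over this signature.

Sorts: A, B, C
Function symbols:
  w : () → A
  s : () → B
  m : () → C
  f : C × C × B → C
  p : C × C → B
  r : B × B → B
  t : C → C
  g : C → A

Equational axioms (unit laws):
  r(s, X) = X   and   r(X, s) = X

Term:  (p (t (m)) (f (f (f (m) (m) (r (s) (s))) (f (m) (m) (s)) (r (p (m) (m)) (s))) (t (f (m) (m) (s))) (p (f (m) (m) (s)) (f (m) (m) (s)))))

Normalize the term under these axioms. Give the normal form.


1. (p (t (m)) (f (f (f (m) (m) (r (s) (s))) (f (m) (m) (s)) (r (p (m) (m)) (s))) (t (f (m) (m) (s))) (p (f (m) (m) (s)) (f (m) (m) (s)))))  →  (p (t (m)) (f (f (f (m) (m) (s)) (f (m) (m) (s)) (r (p (m) (m)) (s))) (t (f (m) (m) (s))) (p (f (m) (m) (s)) (f (m) (m) (s)))))
2. (p (t (m)) (f (f (f (m) (m) (s)) (f (m) (m) (s)) (r (p (m) (m)) (s))) (t (f (m) (m) (s))) (p (f (m) (m) (s)) (f (m) (m) (s)))))  →  (p (t (m)) (f (f (f (m) (m) (s)) (f (m) (m) (s)) (p (m) (m))) (t (f (m) (m) (s))) (p (f (m) (m) (s)) (f (m) (m) (s)))))

normal form = (p (t (m)) (f (f (f (m) (m) (s)) (f (m) (m) (s)) (p (m) (m))) (t (f (m) (m) (s))) (p (f (m) (m) (s)) (f (m) (m) (s)))))


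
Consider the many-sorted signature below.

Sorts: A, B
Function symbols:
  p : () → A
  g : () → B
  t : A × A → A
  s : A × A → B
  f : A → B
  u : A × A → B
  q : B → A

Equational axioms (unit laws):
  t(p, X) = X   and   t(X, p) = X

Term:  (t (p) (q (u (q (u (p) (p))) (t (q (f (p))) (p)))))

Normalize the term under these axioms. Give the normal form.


normal form = (q (u (q (u (p) (p))) (q (f (p)))))

1. (t (p) (q (u (q (u (p) (p))) (t (q (f (p))) (p)))))  →  (q (u (q (u (p) (p))) (t (q (f (p))) (p))))
2. (q (u (q (u (p) (p))) (t (q (f (p))) (p))))  →  (q (u (q (u (p) (p))) (q (f (p)))))


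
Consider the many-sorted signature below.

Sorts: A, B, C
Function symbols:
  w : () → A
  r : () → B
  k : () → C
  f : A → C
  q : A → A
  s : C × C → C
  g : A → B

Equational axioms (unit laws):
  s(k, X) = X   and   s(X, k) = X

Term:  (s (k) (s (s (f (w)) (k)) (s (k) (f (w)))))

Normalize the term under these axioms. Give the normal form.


1. (s (k) (s (s (f (w)) (k)) (s (k) (f (w)))))  →  (s (s (f (w)) (k)) (s (k) (f (w))))
2. (s (s (f (w)) (k)) (s (k) (f (w))))  →  (s (f (w)) (s (k) (f (w))))
3. (s (f (w)) (s (k) (f (w))))  →  (s (f (w)) (f (w)))

normal form = (s (f (w)) (f (w)))


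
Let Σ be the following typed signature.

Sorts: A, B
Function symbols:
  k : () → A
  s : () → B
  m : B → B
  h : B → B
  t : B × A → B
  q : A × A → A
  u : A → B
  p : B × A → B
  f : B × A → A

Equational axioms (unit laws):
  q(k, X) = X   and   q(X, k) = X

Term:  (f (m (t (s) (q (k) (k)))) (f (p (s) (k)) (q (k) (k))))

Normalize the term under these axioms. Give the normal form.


1. (f (m (t (s) (q (k) (k)))) (f (p (s) (k)) (q (k) (k))))  →  (f (m (t (s) (k))) (f (p (s) (k)) (q (k) (k))))
2. (f (m (t (s) (k))) (f (p (s) (k)) (q (k) (k))))  →  (f (m (t (s) (k))) (f (p (s) (k)) (k)))

normal form = (f (m (t (s) (k))) (f (p (s) (k)) (k)))


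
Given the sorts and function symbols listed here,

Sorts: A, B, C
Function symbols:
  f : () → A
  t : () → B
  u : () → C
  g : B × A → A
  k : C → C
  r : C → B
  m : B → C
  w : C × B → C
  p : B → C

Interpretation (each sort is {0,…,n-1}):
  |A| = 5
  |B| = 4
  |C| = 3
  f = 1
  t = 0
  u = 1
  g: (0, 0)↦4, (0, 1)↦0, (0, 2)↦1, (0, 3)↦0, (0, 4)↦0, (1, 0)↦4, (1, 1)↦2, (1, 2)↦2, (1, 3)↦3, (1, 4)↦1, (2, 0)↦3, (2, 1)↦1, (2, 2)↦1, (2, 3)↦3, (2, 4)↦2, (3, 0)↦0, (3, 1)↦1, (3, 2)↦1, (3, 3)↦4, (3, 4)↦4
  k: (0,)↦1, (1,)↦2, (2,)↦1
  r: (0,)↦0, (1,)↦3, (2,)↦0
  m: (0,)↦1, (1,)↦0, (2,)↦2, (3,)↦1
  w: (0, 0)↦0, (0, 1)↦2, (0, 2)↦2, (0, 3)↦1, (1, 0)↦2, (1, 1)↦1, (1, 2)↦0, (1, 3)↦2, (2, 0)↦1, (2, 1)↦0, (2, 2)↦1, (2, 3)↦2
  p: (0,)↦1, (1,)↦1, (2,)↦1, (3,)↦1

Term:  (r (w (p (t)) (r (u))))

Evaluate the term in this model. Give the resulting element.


  t = 0
  (p (t)) = p(0,) = 1
  u = 1
  (r (u)) = r(1,) = 3
  (w (p (t)) (r (u))) = w(1, 3) = 2
  (r (w (p (t)) (r (u)))) = r(2,) = 0

value = 0


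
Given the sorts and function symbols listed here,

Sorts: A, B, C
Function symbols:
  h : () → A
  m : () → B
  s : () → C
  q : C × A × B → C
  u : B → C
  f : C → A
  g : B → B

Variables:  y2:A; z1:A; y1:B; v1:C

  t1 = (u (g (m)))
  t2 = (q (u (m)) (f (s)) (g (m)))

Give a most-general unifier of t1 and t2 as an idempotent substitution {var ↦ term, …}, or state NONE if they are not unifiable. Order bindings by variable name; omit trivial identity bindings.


head clash or occurs-check failure — not unifiable

NONE (not unifiable)
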